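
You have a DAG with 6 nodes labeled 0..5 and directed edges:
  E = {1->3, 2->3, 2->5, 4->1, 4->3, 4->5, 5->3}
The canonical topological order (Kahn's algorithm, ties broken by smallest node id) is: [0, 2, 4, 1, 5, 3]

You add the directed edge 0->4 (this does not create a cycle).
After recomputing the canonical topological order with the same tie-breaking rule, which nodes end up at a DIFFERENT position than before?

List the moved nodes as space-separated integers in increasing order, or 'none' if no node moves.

Old toposort: [0, 2, 4, 1, 5, 3]
Added edge 0->4
Recompute Kahn (smallest-id tiebreak):
  initial in-degrees: [0, 1, 0, 4, 1, 2]
  ready (indeg=0): [0, 2]
  pop 0: indeg[4]->0 | ready=[2, 4] | order so far=[0]
  pop 2: indeg[3]->3; indeg[5]->1 | ready=[4] | order so far=[0, 2]
  pop 4: indeg[1]->0; indeg[3]->2; indeg[5]->0 | ready=[1, 5] | order so far=[0, 2, 4]
  pop 1: indeg[3]->1 | ready=[5] | order so far=[0, 2, 4, 1]
  pop 5: indeg[3]->0 | ready=[3] | order so far=[0, 2, 4, 1, 5]
  pop 3: no out-edges | ready=[] | order so far=[0, 2, 4, 1, 5, 3]
New canonical toposort: [0, 2, 4, 1, 5, 3]
Compare positions:
  Node 0: index 0 -> 0 (same)
  Node 1: index 3 -> 3 (same)
  Node 2: index 1 -> 1 (same)
  Node 3: index 5 -> 5 (same)
  Node 4: index 2 -> 2 (same)
  Node 5: index 4 -> 4 (same)
Nodes that changed position: none

Answer: none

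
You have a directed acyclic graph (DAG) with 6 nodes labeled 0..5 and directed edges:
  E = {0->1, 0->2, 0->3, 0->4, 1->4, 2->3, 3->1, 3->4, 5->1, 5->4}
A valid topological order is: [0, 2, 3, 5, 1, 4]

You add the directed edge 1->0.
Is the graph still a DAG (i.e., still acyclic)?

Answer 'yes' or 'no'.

Answer: no

Derivation:
Given toposort: [0, 2, 3, 5, 1, 4]
Position of 1: index 4; position of 0: index 0
New edge 1->0: backward (u after v in old order)
Backward edge: old toposort is now invalid. Check if this creates a cycle.
Does 0 already reach 1? Reachable from 0: [0, 1, 2, 3, 4]. YES -> cycle!
Still a DAG? no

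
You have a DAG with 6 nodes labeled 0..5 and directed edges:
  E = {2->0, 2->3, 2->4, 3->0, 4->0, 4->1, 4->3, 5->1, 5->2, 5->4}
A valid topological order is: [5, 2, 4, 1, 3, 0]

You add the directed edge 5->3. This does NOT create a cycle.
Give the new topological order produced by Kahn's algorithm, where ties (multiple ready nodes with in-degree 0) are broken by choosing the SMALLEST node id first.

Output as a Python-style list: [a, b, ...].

Answer: [5, 2, 4, 1, 3, 0]

Derivation:
Old toposort: [5, 2, 4, 1, 3, 0]
Added edge: 5->3
Position of 5 (0) < position of 3 (4). Old order still valid.
Run Kahn's algorithm (break ties by smallest node id):
  initial in-degrees: [3, 2, 1, 3, 2, 0]
  ready (indeg=0): [5]
  pop 5: indeg[1]->1; indeg[2]->0; indeg[3]->2; indeg[4]->1 | ready=[2] | order so far=[5]
  pop 2: indeg[0]->2; indeg[3]->1; indeg[4]->0 | ready=[4] | order so far=[5, 2]
  pop 4: indeg[0]->1; indeg[1]->0; indeg[3]->0 | ready=[1, 3] | order so far=[5, 2, 4]
  pop 1: no out-edges | ready=[3] | order so far=[5, 2, 4, 1]
  pop 3: indeg[0]->0 | ready=[0] | order so far=[5, 2, 4, 1, 3]
  pop 0: no out-edges | ready=[] | order so far=[5, 2, 4, 1, 3, 0]
  Result: [5, 2, 4, 1, 3, 0]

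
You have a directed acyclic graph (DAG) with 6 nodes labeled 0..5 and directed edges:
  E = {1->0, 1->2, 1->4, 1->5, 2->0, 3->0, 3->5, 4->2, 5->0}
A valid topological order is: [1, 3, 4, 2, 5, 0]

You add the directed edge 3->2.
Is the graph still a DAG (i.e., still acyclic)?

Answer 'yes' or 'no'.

Given toposort: [1, 3, 4, 2, 5, 0]
Position of 3: index 1; position of 2: index 3
New edge 3->2: forward
Forward edge: respects the existing order. Still a DAG, same toposort still valid.
Still a DAG? yes

Answer: yes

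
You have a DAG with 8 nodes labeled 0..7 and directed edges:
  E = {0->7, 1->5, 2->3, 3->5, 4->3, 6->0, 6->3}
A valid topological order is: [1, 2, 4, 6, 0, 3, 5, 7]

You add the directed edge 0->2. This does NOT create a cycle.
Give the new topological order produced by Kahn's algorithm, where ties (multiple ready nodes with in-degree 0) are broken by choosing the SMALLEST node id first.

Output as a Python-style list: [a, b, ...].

Old toposort: [1, 2, 4, 6, 0, 3, 5, 7]
Added edge: 0->2
Position of 0 (4) > position of 2 (1). Must reorder: 0 must now come before 2.
Run Kahn's algorithm (break ties by smallest node id):
  initial in-degrees: [1, 0, 1, 3, 0, 2, 0, 1]
  ready (indeg=0): [1, 4, 6]
  pop 1: indeg[5]->1 | ready=[4, 6] | order so far=[1]
  pop 4: indeg[3]->2 | ready=[6] | order so far=[1, 4]
  pop 6: indeg[0]->0; indeg[3]->1 | ready=[0] | order so far=[1, 4, 6]
  pop 0: indeg[2]->0; indeg[7]->0 | ready=[2, 7] | order so far=[1, 4, 6, 0]
  pop 2: indeg[3]->0 | ready=[3, 7] | order so far=[1, 4, 6, 0, 2]
  pop 3: indeg[5]->0 | ready=[5, 7] | order so far=[1, 4, 6, 0, 2, 3]
  pop 5: no out-edges | ready=[7] | order so far=[1, 4, 6, 0, 2, 3, 5]
  pop 7: no out-edges | ready=[] | order so far=[1, 4, 6, 0, 2, 3, 5, 7]
  Result: [1, 4, 6, 0, 2, 3, 5, 7]

Answer: [1, 4, 6, 0, 2, 3, 5, 7]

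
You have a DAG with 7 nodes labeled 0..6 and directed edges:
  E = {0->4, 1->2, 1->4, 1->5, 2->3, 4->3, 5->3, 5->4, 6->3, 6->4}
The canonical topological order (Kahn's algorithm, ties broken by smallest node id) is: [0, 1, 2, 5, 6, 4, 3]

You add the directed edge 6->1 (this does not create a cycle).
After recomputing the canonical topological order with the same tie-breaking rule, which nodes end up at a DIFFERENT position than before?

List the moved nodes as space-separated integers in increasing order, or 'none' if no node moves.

Answer: 1 2 5 6

Derivation:
Old toposort: [0, 1, 2, 5, 6, 4, 3]
Added edge 6->1
Recompute Kahn (smallest-id tiebreak):
  initial in-degrees: [0, 1, 1, 4, 4, 1, 0]
  ready (indeg=0): [0, 6]
  pop 0: indeg[4]->3 | ready=[6] | order so far=[0]
  pop 6: indeg[1]->0; indeg[3]->3; indeg[4]->2 | ready=[1] | order so far=[0, 6]
  pop 1: indeg[2]->0; indeg[4]->1; indeg[5]->0 | ready=[2, 5] | order so far=[0, 6, 1]
  pop 2: indeg[3]->2 | ready=[5] | order so far=[0, 6, 1, 2]
  pop 5: indeg[3]->1; indeg[4]->0 | ready=[4] | order so far=[0, 6, 1, 2, 5]
  pop 4: indeg[3]->0 | ready=[3] | order so far=[0, 6, 1, 2, 5, 4]
  pop 3: no out-edges | ready=[] | order so far=[0, 6, 1, 2, 5, 4, 3]
New canonical toposort: [0, 6, 1, 2, 5, 4, 3]
Compare positions:
  Node 0: index 0 -> 0 (same)
  Node 1: index 1 -> 2 (moved)
  Node 2: index 2 -> 3 (moved)
  Node 3: index 6 -> 6 (same)
  Node 4: index 5 -> 5 (same)
  Node 5: index 3 -> 4 (moved)
  Node 6: index 4 -> 1 (moved)
Nodes that changed position: 1 2 5 6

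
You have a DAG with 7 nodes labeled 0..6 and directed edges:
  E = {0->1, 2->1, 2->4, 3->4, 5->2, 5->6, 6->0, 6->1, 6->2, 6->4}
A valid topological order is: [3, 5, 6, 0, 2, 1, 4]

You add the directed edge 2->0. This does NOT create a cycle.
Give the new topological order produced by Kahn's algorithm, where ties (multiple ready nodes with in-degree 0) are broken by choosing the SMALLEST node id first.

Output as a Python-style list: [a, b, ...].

Old toposort: [3, 5, 6, 0, 2, 1, 4]
Added edge: 2->0
Position of 2 (4) > position of 0 (3). Must reorder: 2 must now come before 0.
Run Kahn's algorithm (break ties by smallest node id):
  initial in-degrees: [2, 3, 2, 0, 3, 0, 1]
  ready (indeg=0): [3, 5]
  pop 3: indeg[4]->2 | ready=[5] | order so far=[3]
  pop 5: indeg[2]->1; indeg[6]->0 | ready=[6] | order so far=[3, 5]
  pop 6: indeg[0]->1; indeg[1]->2; indeg[2]->0; indeg[4]->1 | ready=[2] | order so far=[3, 5, 6]
  pop 2: indeg[0]->0; indeg[1]->1; indeg[4]->0 | ready=[0, 4] | order so far=[3, 5, 6, 2]
  pop 0: indeg[1]->0 | ready=[1, 4] | order so far=[3, 5, 6, 2, 0]
  pop 1: no out-edges | ready=[4] | order so far=[3, 5, 6, 2, 0, 1]
  pop 4: no out-edges | ready=[] | order so far=[3, 5, 6, 2, 0, 1, 4]
  Result: [3, 5, 6, 2, 0, 1, 4]

Answer: [3, 5, 6, 2, 0, 1, 4]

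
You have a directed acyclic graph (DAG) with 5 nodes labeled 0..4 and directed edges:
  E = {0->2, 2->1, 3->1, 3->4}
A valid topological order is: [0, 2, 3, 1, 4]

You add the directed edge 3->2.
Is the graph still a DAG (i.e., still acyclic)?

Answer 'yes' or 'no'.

Given toposort: [0, 2, 3, 1, 4]
Position of 3: index 2; position of 2: index 1
New edge 3->2: backward (u after v in old order)
Backward edge: old toposort is now invalid. Check if this creates a cycle.
Does 2 already reach 3? Reachable from 2: [1, 2]. NO -> still a DAG (reorder needed).
Still a DAG? yes

Answer: yes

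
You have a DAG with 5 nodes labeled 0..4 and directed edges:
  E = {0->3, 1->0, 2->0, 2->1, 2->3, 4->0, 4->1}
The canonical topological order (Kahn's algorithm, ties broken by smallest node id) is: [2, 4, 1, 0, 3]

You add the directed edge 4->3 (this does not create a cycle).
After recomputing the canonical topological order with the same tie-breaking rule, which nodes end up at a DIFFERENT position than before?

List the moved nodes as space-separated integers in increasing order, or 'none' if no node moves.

Old toposort: [2, 4, 1, 0, 3]
Added edge 4->3
Recompute Kahn (smallest-id tiebreak):
  initial in-degrees: [3, 2, 0, 3, 0]
  ready (indeg=0): [2, 4]
  pop 2: indeg[0]->2; indeg[1]->1; indeg[3]->2 | ready=[4] | order so far=[2]
  pop 4: indeg[0]->1; indeg[1]->0; indeg[3]->1 | ready=[1] | order so far=[2, 4]
  pop 1: indeg[0]->0 | ready=[0] | order so far=[2, 4, 1]
  pop 0: indeg[3]->0 | ready=[3] | order so far=[2, 4, 1, 0]
  pop 3: no out-edges | ready=[] | order so far=[2, 4, 1, 0, 3]
New canonical toposort: [2, 4, 1, 0, 3]
Compare positions:
  Node 0: index 3 -> 3 (same)
  Node 1: index 2 -> 2 (same)
  Node 2: index 0 -> 0 (same)
  Node 3: index 4 -> 4 (same)
  Node 4: index 1 -> 1 (same)
Nodes that changed position: none

Answer: none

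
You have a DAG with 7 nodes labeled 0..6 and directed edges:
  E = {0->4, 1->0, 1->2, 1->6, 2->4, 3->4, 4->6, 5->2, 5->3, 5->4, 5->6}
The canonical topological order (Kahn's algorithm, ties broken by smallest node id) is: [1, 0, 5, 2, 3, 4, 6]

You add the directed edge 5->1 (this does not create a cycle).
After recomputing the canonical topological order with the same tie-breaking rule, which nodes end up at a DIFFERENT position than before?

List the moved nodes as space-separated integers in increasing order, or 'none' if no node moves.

Old toposort: [1, 0, 5, 2, 3, 4, 6]
Added edge 5->1
Recompute Kahn (smallest-id tiebreak):
  initial in-degrees: [1, 1, 2, 1, 4, 0, 3]
  ready (indeg=0): [5]
  pop 5: indeg[1]->0; indeg[2]->1; indeg[3]->0; indeg[4]->3; indeg[6]->2 | ready=[1, 3] | order so far=[5]
  pop 1: indeg[0]->0; indeg[2]->0; indeg[6]->1 | ready=[0, 2, 3] | order so far=[5, 1]
  pop 0: indeg[4]->2 | ready=[2, 3] | order so far=[5, 1, 0]
  pop 2: indeg[4]->1 | ready=[3] | order so far=[5, 1, 0, 2]
  pop 3: indeg[4]->0 | ready=[4] | order so far=[5, 1, 0, 2, 3]
  pop 4: indeg[6]->0 | ready=[6] | order so far=[5, 1, 0, 2, 3, 4]
  pop 6: no out-edges | ready=[] | order so far=[5, 1, 0, 2, 3, 4, 6]
New canonical toposort: [5, 1, 0, 2, 3, 4, 6]
Compare positions:
  Node 0: index 1 -> 2 (moved)
  Node 1: index 0 -> 1 (moved)
  Node 2: index 3 -> 3 (same)
  Node 3: index 4 -> 4 (same)
  Node 4: index 5 -> 5 (same)
  Node 5: index 2 -> 0 (moved)
  Node 6: index 6 -> 6 (same)
Nodes that changed position: 0 1 5

Answer: 0 1 5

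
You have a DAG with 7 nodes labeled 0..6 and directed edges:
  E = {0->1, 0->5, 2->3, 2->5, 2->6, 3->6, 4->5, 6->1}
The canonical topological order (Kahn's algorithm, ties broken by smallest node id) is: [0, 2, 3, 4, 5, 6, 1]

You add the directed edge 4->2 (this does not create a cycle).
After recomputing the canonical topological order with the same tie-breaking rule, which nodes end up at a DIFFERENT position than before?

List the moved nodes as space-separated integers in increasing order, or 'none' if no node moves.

Old toposort: [0, 2, 3, 4, 5, 6, 1]
Added edge 4->2
Recompute Kahn (smallest-id tiebreak):
  initial in-degrees: [0, 2, 1, 1, 0, 3, 2]
  ready (indeg=0): [0, 4]
  pop 0: indeg[1]->1; indeg[5]->2 | ready=[4] | order so far=[0]
  pop 4: indeg[2]->0; indeg[5]->1 | ready=[2] | order so far=[0, 4]
  pop 2: indeg[3]->0; indeg[5]->0; indeg[6]->1 | ready=[3, 5] | order so far=[0, 4, 2]
  pop 3: indeg[6]->0 | ready=[5, 6] | order so far=[0, 4, 2, 3]
  pop 5: no out-edges | ready=[6] | order so far=[0, 4, 2, 3, 5]
  pop 6: indeg[1]->0 | ready=[1] | order so far=[0, 4, 2, 3, 5, 6]
  pop 1: no out-edges | ready=[] | order so far=[0, 4, 2, 3, 5, 6, 1]
New canonical toposort: [0, 4, 2, 3, 5, 6, 1]
Compare positions:
  Node 0: index 0 -> 0 (same)
  Node 1: index 6 -> 6 (same)
  Node 2: index 1 -> 2 (moved)
  Node 3: index 2 -> 3 (moved)
  Node 4: index 3 -> 1 (moved)
  Node 5: index 4 -> 4 (same)
  Node 6: index 5 -> 5 (same)
Nodes that changed position: 2 3 4

Answer: 2 3 4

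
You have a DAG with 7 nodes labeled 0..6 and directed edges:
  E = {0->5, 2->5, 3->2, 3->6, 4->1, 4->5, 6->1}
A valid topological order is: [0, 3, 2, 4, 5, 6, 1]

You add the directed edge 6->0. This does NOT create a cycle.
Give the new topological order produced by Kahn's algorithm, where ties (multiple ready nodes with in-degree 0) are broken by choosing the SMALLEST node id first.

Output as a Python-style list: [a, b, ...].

Answer: [3, 2, 4, 6, 0, 1, 5]

Derivation:
Old toposort: [0, 3, 2, 4, 5, 6, 1]
Added edge: 6->0
Position of 6 (5) > position of 0 (0). Must reorder: 6 must now come before 0.
Run Kahn's algorithm (break ties by smallest node id):
  initial in-degrees: [1, 2, 1, 0, 0, 3, 1]
  ready (indeg=0): [3, 4]
  pop 3: indeg[2]->0; indeg[6]->0 | ready=[2, 4, 6] | order so far=[3]
  pop 2: indeg[5]->2 | ready=[4, 6] | order so far=[3, 2]
  pop 4: indeg[1]->1; indeg[5]->1 | ready=[6] | order so far=[3, 2, 4]
  pop 6: indeg[0]->0; indeg[1]->0 | ready=[0, 1] | order so far=[3, 2, 4, 6]
  pop 0: indeg[5]->0 | ready=[1, 5] | order so far=[3, 2, 4, 6, 0]
  pop 1: no out-edges | ready=[5] | order so far=[3, 2, 4, 6, 0, 1]
  pop 5: no out-edges | ready=[] | order so far=[3, 2, 4, 6, 0, 1, 5]
  Result: [3, 2, 4, 6, 0, 1, 5]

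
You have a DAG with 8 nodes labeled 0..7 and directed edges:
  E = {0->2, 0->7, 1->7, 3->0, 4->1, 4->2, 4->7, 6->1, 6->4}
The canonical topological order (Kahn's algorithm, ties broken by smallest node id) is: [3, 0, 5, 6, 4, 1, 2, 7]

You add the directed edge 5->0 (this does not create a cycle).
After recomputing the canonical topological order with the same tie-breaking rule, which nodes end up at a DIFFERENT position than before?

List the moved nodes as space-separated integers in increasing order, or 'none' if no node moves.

Answer: 0 5

Derivation:
Old toposort: [3, 0, 5, 6, 4, 1, 2, 7]
Added edge 5->0
Recompute Kahn (smallest-id tiebreak):
  initial in-degrees: [2, 2, 2, 0, 1, 0, 0, 3]
  ready (indeg=0): [3, 5, 6]
  pop 3: indeg[0]->1 | ready=[5, 6] | order so far=[3]
  pop 5: indeg[0]->0 | ready=[0, 6] | order so far=[3, 5]
  pop 0: indeg[2]->1; indeg[7]->2 | ready=[6] | order so far=[3, 5, 0]
  pop 6: indeg[1]->1; indeg[4]->0 | ready=[4] | order so far=[3, 5, 0, 6]
  pop 4: indeg[1]->0; indeg[2]->0; indeg[7]->1 | ready=[1, 2] | order so far=[3, 5, 0, 6, 4]
  pop 1: indeg[7]->0 | ready=[2, 7] | order so far=[3, 5, 0, 6, 4, 1]
  pop 2: no out-edges | ready=[7] | order so far=[3, 5, 0, 6, 4, 1, 2]
  pop 7: no out-edges | ready=[] | order so far=[3, 5, 0, 6, 4, 1, 2, 7]
New canonical toposort: [3, 5, 0, 6, 4, 1, 2, 7]
Compare positions:
  Node 0: index 1 -> 2 (moved)
  Node 1: index 5 -> 5 (same)
  Node 2: index 6 -> 6 (same)
  Node 3: index 0 -> 0 (same)
  Node 4: index 4 -> 4 (same)
  Node 5: index 2 -> 1 (moved)
  Node 6: index 3 -> 3 (same)
  Node 7: index 7 -> 7 (same)
Nodes that changed position: 0 5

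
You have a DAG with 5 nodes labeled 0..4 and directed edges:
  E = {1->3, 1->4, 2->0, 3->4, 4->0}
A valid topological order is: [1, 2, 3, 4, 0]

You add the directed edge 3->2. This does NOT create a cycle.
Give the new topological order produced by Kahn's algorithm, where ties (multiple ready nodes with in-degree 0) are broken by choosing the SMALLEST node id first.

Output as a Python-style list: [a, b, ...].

Answer: [1, 3, 2, 4, 0]

Derivation:
Old toposort: [1, 2, 3, 4, 0]
Added edge: 3->2
Position of 3 (2) > position of 2 (1). Must reorder: 3 must now come before 2.
Run Kahn's algorithm (break ties by smallest node id):
  initial in-degrees: [2, 0, 1, 1, 2]
  ready (indeg=0): [1]
  pop 1: indeg[3]->0; indeg[4]->1 | ready=[3] | order so far=[1]
  pop 3: indeg[2]->0; indeg[4]->0 | ready=[2, 4] | order so far=[1, 3]
  pop 2: indeg[0]->1 | ready=[4] | order so far=[1, 3, 2]
  pop 4: indeg[0]->0 | ready=[0] | order so far=[1, 3, 2, 4]
  pop 0: no out-edges | ready=[] | order so far=[1, 3, 2, 4, 0]
  Result: [1, 3, 2, 4, 0]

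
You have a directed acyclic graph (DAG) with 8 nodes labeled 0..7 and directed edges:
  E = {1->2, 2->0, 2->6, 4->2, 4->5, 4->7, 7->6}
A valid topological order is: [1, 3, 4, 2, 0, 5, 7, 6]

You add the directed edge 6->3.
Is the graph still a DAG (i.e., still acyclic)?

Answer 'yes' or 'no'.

Given toposort: [1, 3, 4, 2, 0, 5, 7, 6]
Position of 6: index 7; position of 3: index 1
New edge 6->3: backward (u after v in old order)
Backward edge: old toposort is now invalid. Check if this creates a cycle.
Does 3 already reach 6? Reachable from 3: [3]. NO -> still a DAG (reorder needed).
Still a DAG? yes

Answer: yes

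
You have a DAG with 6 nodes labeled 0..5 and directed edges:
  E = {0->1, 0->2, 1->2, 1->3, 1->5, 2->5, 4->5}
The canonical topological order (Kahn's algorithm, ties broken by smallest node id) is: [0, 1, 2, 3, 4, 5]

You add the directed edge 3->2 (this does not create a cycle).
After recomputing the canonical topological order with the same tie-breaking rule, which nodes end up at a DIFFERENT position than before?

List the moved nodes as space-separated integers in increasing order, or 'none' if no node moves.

Old toposort: [0, 1, 2, 3, 4, 5]
Added edge 3->2
Recompute Kahn (smallest-id tiebreak):
  initial in-degrees: [0, 1, 3, 1, 0, 3]
  ready (indeg=0): [0, 4]
  pop 0: indeg[1]->0; indeg[2]->2 | ready=[1, 4] | order so far=[0]
  pop 1: indeg[2]->1; indeg[3]->0; indeg[5]->2 | ready=[3, 4] | order so far=[0, 1]
  pop 3: indeg[2]->0 | ready=[2, 4] | order so far=[0, 1, 3]
  pop 2: indeg[5]->1 | ready=[4] | order so far=[0, 1, 3, 2]
  pop 4: indeg[5]->0 | ready=[5] | order so far=[0, 1, 3, 2, 4]
  pop 5: no out-edges | ready=[] | order so far=[0, 1, 3, 2, 4, 5]
New canonical toposort: [0, 1, 3, 2, 4, 5]
Compare positions:
  Node 0: index 0 -> 0 (same)
  Node 1: index 1 -> 1 (same)
  Node 2: index 2 -> 3 (moved)
  Node 3: index 3 -> 2 (moved)
  Node 4: index 4 -> 4 (same)
  Node 5: index 5 -> 5 (same)
Nodes that changed position: 2 3

Answer: 2 3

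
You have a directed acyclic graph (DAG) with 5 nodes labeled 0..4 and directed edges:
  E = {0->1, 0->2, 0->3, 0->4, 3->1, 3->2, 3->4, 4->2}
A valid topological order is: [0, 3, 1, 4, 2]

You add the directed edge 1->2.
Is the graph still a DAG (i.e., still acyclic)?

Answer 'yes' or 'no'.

Given toposort: [0, 3, 1, 4, 2]
Position of 1: index 2; position of 2: index 4
New edge 1->2: forward
Forward edge: respects the existing order. Still a DAG, same toposort still valid.
Still a DAG? yes

Answer: yes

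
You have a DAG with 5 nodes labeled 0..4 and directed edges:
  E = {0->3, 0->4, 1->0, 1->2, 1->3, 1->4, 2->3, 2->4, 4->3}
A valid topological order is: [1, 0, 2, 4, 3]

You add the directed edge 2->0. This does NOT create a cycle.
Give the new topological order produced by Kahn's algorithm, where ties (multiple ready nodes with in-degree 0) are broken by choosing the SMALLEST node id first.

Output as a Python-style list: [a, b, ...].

Old toposort: [1, 0, 2, 4, 3]
Added edge: 2->0
Position of 2 (2) > position of 0 (1). Must reorder: 2 must now come before 0.
Run Kahn's algorithm (break ties by smallest node id):
  initial in-degrees: [2, 0, 1, 4, 3]
  ready (indeg=0): [1]
  pop 1: indeg[0]->1; indeg[2]->0; indeg[3]->3; indeg[4]->2 | ready=[2] | order so far=[1]
  pop 2: indeg[0]->0; indeg[3]->2; indeg[4]->1 | ready=[0] | order so far=[1, 2]
  pop 0: indeg[3]->1; indeg[4]->0 | ready=[4] | order so far=[1, 2, 0]
  pop 4: indeg[3]->0 | ready=[3] | order so far=[1, 2, 0, 4]
  pop 3: no out-edges | ready=[] | order so far=[1, 2, 0, 4, 3]
  Result: [1, 2, 0, 4, 3]

Answer: [1, 2, 0, 4, 3]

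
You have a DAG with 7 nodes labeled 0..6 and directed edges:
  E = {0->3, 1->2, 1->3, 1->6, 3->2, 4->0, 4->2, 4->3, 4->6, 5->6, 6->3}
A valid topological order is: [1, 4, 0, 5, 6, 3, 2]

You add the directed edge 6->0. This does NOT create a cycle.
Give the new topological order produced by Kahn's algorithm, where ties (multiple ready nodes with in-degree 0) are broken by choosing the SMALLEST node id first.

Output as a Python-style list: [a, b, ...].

Old toposort: [1, 4, 0, 5, 6, 3, 2]
Added edge: 6->0
Position of 6 (4) > position of 0 (2). Must reorder: 6 must now come before 0.
Run Kahn's algorithm (break ties by smallest node id):
  initial in-degrees: [2, 0, 3, 4, 0, 0, 3]
  ready (indeg=0): [1, 4, 5]
  pop 1: indeg[2]->2; indeg[3]->3; indeg[6]->2 | ready=[4, 5] | order so far=[1]
  pop 4: indeg[0]->1; indeg[2]->1; indeg[3]->2; indeg[6]->1 | ready=[5] | order so far=[1, 4]
  pop 5: indeg[6]->0 | ready=[6] | order so far=[1, 4, 5]
  pop 6: indeg[0]->0; indeg[3]->1 | ready=[0] | order so far=[1, 4, 5, 6]
  pop 0: indeg[3]->0 | ready=[3] | order so far=[1, 4, 5, 6, 0]
  pop 3: indeg[2]->0 | ready=[2] | order so far=[1, 4, 5, 6, 0, 3]
  pop 2: no out-edges | ready=[] | order so far=[1, 4, 5, 6, 0, 3, 2]
  Result: [1, 4, 5, 6, 0, 3, 2]

Answer: [1, 4, 5, 6, 0, 3, 2]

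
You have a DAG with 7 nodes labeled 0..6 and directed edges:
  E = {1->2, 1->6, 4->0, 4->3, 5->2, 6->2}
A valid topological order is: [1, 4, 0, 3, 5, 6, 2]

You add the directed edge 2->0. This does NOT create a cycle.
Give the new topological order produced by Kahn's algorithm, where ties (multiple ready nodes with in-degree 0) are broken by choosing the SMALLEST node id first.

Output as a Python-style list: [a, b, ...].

Old toposort: [1, 4, 0, 3, 5, 6, 2]
Added edge: 2->0
Position of 2 (6) > position of 0 (2). Must reorder: 2 must now come before 0.
Run Kahn's algorithm (break ties by smallest node id):
  initial in-degrees: [2, 0, 3, 1, 0, 0, 1]
  ready (indeg=0): [1, 4, 5]
  pop 1: indeg[2]->2; indeg[6]->0 | ready=[4, 5, 6] | order so far=[1]
  pop 4: indeg[0]->1; indeg[3]->0 | ready=[3, 5, 6] | order so far=[1, 4]
  pop 3: no out-edges | ready=[5, 6] | order so far=[1, 4, 3]
  pop 5: indeg[2]->1 | ready=[6] | order so far=[1, 4, 3, 5]
  pop 6: indeg[2]->0 | ready=[2] | order so far=[1, 4, 3, 5, 6]
  pop 2: indeg[0]->0 | ready=[0] | order so far=[1, 4, 3, 5, 6, 2]
  pop 0: no out-edges | ready=[] | order so far=[1, 4, 3, 5, 6, 2, 0]
  Result: [1, 4, 3, 5, 6, 2, 0]

Answer: [1, 4, 3, 5, 6, 2, 0]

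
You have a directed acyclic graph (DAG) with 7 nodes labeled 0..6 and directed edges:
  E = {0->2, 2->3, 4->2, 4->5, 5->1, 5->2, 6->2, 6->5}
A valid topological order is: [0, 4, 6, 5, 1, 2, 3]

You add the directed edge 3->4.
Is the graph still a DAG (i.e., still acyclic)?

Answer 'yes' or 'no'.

Answer: no

Derivation:
Given toposort: [0, 4, 6, 5, 1, 2, 3]
Position of 3: index 6; position of 4: index 1
New edge 3->4: backward (u after v in old order)
Backward edge: old toposort is now invalid. Check if this creates a cycle.
Does 4 already reach 3? Reachable from 4: [1, 2, 3, 4, 5]. YES -> cycle!
Still a DAG? no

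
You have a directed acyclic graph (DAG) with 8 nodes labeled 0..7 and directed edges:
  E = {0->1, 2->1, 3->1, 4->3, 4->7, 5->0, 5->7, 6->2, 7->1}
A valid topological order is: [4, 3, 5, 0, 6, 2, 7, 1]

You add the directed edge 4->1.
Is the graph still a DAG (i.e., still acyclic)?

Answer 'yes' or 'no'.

Answer: yes

Derivation:
Given toposort: [4, 3, 5, 0, 6, 2, 7, 1]
Position of 4: index 0; position of 1: index 7
New edge 4->1: forward
Forward edge: respects the existing order. Still a DAG, same toposort still valid.
Still a DAG? yes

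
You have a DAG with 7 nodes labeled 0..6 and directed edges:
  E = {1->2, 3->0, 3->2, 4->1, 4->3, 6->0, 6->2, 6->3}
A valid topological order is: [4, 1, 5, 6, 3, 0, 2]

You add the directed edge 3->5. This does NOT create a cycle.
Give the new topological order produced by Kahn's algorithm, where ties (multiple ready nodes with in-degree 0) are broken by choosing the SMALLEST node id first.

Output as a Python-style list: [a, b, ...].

Answer: [4, 1, 6, 3, 0, 2, 5]

Derivation:
Old toposort: [4, 1, 5, 6, 3, 0, 2]
Added edge: 3->5
Position of 3 (4) > position of 5 (2). Must reorder: 3 must now come before 5.
Run Kahn's algorithm (break ties by smallest node id):
  initial in-degrees: [2, 1, 3, 2, 0, 1, 0]
  ready (indeg=0): [4, 6]
  pop 4: indeg[1]->0; indeg[3]->1 | ready=[1, 6] | order so far=[4]
  pop 1: indeg[2]->2 | ready=[6] | order so far=[4, 1]
  pop 6: indeg[0]->1; indeg[2]->1; indeg[3]->0 | ready=[3] | order so far=[4, 1, 6]
  pop 3: indeg[0]->0; indeg[2]->0; indeg[5]->0 | ready=[0, 2, 5] | order so far=[4, 1, 6, 3]
  pop 0: no out-edges | ready=[2, 5] | order so far=[4, 1, 6, 3, 0]
  pop 2: no out-edges | ready=[5] | order so far=[4, 1, 6, 3, 0, 2]
  pop 5: no out-edges | ready=[] | order so far=[4, 1, 6, 3, 0, 2, 5]
  Result: [4, 1, 6, 3, 0, 2, 5]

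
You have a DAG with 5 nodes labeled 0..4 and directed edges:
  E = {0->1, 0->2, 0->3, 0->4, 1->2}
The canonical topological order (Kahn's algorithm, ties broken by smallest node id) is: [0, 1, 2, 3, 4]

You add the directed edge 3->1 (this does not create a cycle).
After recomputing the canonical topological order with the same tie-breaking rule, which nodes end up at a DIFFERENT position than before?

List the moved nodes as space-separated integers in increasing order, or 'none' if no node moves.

Answer: 1 2 3

Derivation:
Old toposort: [0, 1, 2, 3, 4]
Added edge 3->1
Recompute Kahn (smallest-id tiebreak):
  initial in-degrees: [0, 2, 2, 1, 1]
  ready (indeg=0): [0]
  pop 0: indeg[1]->1; indeg[2]->1; indeg[3]->0; indeg[4]->0 | ready=[3, 4] | order so far=[0]
  pop 3: indeg[1]->0 | ready=[1, 4] | order so far=[0, 3]
  pop 1: indeg[2]->0 | ready=[2, 4] | order so far=[0, 3, 1]
  pop 2: no out-edges | ready=[4] | order so far=[0, 3, 1, 2]
  pop 4: no out-edges | ready=[] | order so far=[0, 3, 1, 2, 4]
New canonical toposort: [0, 3, 1, 2, 4]
Compare positions:
  Node 0: index 0 -> 0 (same)
  Node 1: index 1 -> 2 (moved)
  Node 2: index 2 -> 3 (moved)
  Node 3: index 3 -> 1 (moved)
  Node 4: index 4 -> 4 (same)
Nodes that changed position: 1 2 3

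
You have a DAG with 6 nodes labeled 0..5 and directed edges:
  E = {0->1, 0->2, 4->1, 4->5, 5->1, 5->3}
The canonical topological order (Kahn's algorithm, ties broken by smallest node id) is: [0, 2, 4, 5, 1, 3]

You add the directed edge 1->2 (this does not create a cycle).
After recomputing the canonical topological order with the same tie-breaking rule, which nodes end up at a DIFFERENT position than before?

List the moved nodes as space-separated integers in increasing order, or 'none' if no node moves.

Old toposort: [0, 2, 4, 5, 1, 3]
Added edge 1->2
Recompute Kahn (smallest-id tiebreak):
  initial in-degrees: [0, 3, 2, 1, 0, 1]
  ready (indeg=0): [0, 4]
  pop 0: indeg[1]->2; indeg[2]->1 | ready=[4] | order so far=[0]
  pop 4: indeg[1]->1; indeg[5]->0 | ready=[5] | order so far=[0, 4]
  pop 5: indeg[1]->0; indeg[3]->0 | ready=[1, 3] | order so far=[0, 4, 5]
  pop 1: indeg[2]->0 | ready=[2, 3] | order so far=[0, 4, 5, 1]
  pop 2: no out-edges | ready=[3] | order so far=[0, 4, 5, 1, 2]
  pop 3: no out-edges | ready=[] | order so far=[0, 4, 5, 1, 2, 3]
New canonical toposort: [0, 4, 5, 1, 2, 3]
Compare positions:
  Node 0: index 0 -> 0 (same)
  Node 1: index 4 -> 3 (moved)
  Node 2: index 1 -> 4 (moved)
  Node 3: index 5 -> 5 (same)
  Node 4: index 2 -> 1 (moved)
  Node 5: index 3 -> 2 (moved)
Nodes that changed position: 1 2 4 5

Answer: 1 2 4 5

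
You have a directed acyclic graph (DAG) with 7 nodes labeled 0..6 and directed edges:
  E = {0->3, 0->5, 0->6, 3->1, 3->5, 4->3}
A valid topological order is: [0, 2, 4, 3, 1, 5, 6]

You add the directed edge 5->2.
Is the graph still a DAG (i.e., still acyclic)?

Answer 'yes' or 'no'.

Given toposort: [0, 2, 4, 3, 1, 5, 6]
Position of 5: index 5; position of 2: index 1
New edge 5->2: backward (u after v in old order)
Backward edge: old toposort is now invalid. Check if this creates a cycle.
Does 2 already reach 5? Reachable from 2: [2]. NO -> still a DAG (reorder needed).
Still a DAG? yes

Answer: yes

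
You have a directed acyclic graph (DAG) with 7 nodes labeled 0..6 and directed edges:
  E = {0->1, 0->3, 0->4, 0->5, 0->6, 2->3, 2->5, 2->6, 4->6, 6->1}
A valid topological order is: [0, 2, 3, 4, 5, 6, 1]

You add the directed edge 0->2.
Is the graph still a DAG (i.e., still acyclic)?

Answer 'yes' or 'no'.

Answer: yes

Derivation:
Given toposort: [0, 2, 3, 4, 5, 6, 1]
Position of 0: index 0; position of 2: index 1
New edge 0->2: forward
Forward edge: respects the existing order. Still a DAG, same toposort still valid.
Still a DAG? yes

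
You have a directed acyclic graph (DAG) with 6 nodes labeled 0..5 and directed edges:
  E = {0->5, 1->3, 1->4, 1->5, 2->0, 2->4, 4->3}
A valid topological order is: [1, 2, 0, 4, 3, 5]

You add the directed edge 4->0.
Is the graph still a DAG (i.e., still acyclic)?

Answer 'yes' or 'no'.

Given toposort: [1, 2, 0, 4, 3, 5]
Position of 4: index 3; position of 0: index 2
New edge 4->0: backward (u after v in old order)
Backward edge: old toposort is now invalid. Check if this creates a cycle.
Does 0 already reach 4? Reachable from 0: [0, 5]. NO -> still a DAG (reorder needed).
Still a DAG? yes

Answer: yes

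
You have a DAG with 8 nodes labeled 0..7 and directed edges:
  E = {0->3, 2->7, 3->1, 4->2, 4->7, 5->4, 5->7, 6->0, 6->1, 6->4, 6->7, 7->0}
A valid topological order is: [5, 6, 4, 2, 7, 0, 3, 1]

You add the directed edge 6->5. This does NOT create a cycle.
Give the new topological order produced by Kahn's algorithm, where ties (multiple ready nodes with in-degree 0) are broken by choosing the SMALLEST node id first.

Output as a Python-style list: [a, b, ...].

Old toposort: [5, 6, 4, 2, 7, 0, 3, 1]
Added edge: 6->5
Position of 6 (1) > position of 5 (0). Must reorder: 6 must now come before 5.
Run Kahn's algorithm (break ties by smallest node id):
  initial in-degrees: [2, 2, 1, 1, 2, 1, 0, 4]
  ready (indeg=0): [6]
  pop 6: indeg[0]->1; indeg[1]->1; indeg[4]->1; indeg[5]->0; indeg[7]->3 | ready=[5] | order so far=[6]
  pop 5: indeg[4]->0; indeg[7]->2 | ready=[4] | order so far=[6, 5]
  pop 4: indeg[2]->0; indeg[7]->1 | ready=[2] | order so far=[6, 5, 4]
  pop 2: indeg[7]->0 | ready=[7] | order so far=[6, 5, 4, 2]
  pop 7: indeg[0]->0 | ready=[0] | order so far=[6, 5, 4, 2, 7]
  pop 0: indeg[3]->0 | ready=[3] | order so far=[6, 5, 4, 2, 7, 0]
  pop 3: indeg[1]->0 | ready=[1] | order so far=[6, 5, 4, 2, 7, 0, 3]
  pop 1: no out-edges | ready=[] | order so far=[6, 5, 4, 2, 7, 0, 3, 1]
  Result: [6, 5, 4, 2, 7, 0, 3, 1]

Answer: [6, 5, 4, 2, 7, 0, 3, 1]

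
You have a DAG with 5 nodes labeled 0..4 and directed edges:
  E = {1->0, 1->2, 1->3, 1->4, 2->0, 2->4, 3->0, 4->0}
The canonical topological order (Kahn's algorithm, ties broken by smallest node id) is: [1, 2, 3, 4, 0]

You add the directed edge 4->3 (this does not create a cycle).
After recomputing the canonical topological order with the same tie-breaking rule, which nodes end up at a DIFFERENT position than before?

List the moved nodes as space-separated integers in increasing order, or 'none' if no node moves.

Old toposort: [1, 2, 3, 4, 0]
Added edge 4->3
Recompute Kahn (smallest-id tiebreak):
  initial in-degrees: [4, 0, 1, 2, 2]
  ready (indeg=0): [1]
  pop 1: indeg[0]->3; indeg[2]->0; indeg[3]->1; indeg[4]->1 | ready=[2] | order so far=[1]
  pop 2: indeg[0]->2; indeg[4]->0 | ready=[4] | order so far=[1, 2]
  pop 4: indeg[0]->1; indeg[3]->0 | ready=[3] | order so far=[1, 2, 4]
  pop 3: indeg[0]->0 | ready=[0] | order so far=[1, 2, 4, 3]
  pop 0: no out-edges | ready=[] | order so far=[1, 2, 4, 3, 0]
New canonical toposort: [1, 2, 4, 3, 0]
Compare positions:
  Node 0: index 4 -> 4 (same)
  Node 1: index 0 -> 0 (same)
  Node 2: index 1 -> 1 (same)
  Node 3: index 2 -> 3 (moved)
  Node 4: index 3 -> 2 (moved)
Nodes that changed position: 3 4

Answer: 3 4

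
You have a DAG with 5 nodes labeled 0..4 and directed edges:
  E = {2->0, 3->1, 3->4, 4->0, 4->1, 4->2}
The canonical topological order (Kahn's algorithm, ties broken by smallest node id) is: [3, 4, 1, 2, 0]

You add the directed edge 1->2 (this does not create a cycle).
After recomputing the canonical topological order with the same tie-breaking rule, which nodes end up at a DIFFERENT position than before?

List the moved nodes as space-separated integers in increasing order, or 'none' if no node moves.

Old toposort: [3, 4, 1, 2, 0]
Added edge 1->2
Recompute Kahn (smallest-id tiebreak):
  initial in-degrees: [2, 2, 2, 0, 1]
  ready (indeg=0): [3]
  pop 3: indeg[1]->1; indeg[4]->0 | ready=[4] | order so far=[3]
  pop 4: indeg[0]->1; indeg[1]->0; indeg[2]->1 | ready=[1] | order so far=[3, 4]
  pop 1: indeg[2]->0 | ready=[2] | order so far=[3, 4, 1]
  pop 2: indeg[0]->0 | ready=[0] | order so far=[3, 4, 1, 2]
  pop 0: no out-edges | ready=[] | order so far=[3, 4, 1, 2, 0]
New canonical toposort: [3, 4, 1, 2, 0]
Compare positions:
  Node 0: index 4 -> 4 (same)
  Node 1: index 2 -> 2 (same)
  Node 2: index 3 -> 3 (same)
  Node 3: index 0 -> 0 (same)
  Node 4: index 1 -> 1 (same)
Nodes that changed position: none

Answer: none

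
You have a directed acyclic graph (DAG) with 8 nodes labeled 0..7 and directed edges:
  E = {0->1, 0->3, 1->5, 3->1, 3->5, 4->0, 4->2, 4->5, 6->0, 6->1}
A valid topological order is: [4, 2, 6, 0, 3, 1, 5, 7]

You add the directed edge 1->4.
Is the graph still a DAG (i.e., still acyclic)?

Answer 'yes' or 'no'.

Given toposort: [4, 2, 6, 0, 3, 1, 5, 7]
Position of 1: index 5; position of 4: index 0
New edge 1->4: backward (u after v in old order)
Backward edge: old toposort is now invalid. Check if this creates a cycle.
Does 4 already reach 1? Reachable from 4: [0, 1, 2, 3, 4, 5]. YES -> cycle!
Still a DAG? no

Answer: no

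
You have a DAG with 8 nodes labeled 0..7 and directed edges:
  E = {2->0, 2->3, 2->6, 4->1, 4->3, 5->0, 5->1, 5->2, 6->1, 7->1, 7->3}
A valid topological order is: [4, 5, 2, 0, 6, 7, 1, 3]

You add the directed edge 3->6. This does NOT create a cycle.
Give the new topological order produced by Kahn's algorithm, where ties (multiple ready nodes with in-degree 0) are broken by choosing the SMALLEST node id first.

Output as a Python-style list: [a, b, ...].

Answer: [4, 5, 2, 0, 7, 3, 6, 1]

Derivation:
Old toposort: [4, 5, 2, 0, 6, 7, 1, 3]
Added edge: 3->6
Position of 3 (7) > position of 6 (4). Must reorder: 3 must now come before 6.
Run Kahn's algorithm (break ties by smallest node id):
  initial in-degrees: [2, 4, 1, 3, 0, 0, 2, 0]
  ready (indeg=0): [4, 5, 7]
  pop 4: indeg[1]->3; indeg[3]->2 | ready=[5, 7] | order so far=[4]
  pop 5: indeg[0]->1; indeg[1]->2; indeg[2]->0 | ready=[2, 7] | order so far=[4, 5]
  pop 2: indeg[0]->0; indeg[3]->1; indeg[6]->1 | ready=[0, 7] | order so far=[4, 5, 2]
  pop 0: no out-edges | ready=[7] | order so far=[4, 5, 2, 0]
  pop 7: indeg[1]->1; indeg[3]->0 | ready=[3] | order so far=[4, 5, 2, 0, 7]
  pop 3: indeg[6]->0 | ready=[6] | order so far=[4, 5, 2, 0, 7, 3]
  pop 6: indeg[1]->0 | ready=[1] | order so far=[4, 5, 2, 0, 7, 3, 6]
  pop 1: no out-edges | ready=[] | order so far=[4, 5, 2, 0, 7, 3, 6, 1]
  Result: [4, 5, 2, 0, 7, 3, 6, 1]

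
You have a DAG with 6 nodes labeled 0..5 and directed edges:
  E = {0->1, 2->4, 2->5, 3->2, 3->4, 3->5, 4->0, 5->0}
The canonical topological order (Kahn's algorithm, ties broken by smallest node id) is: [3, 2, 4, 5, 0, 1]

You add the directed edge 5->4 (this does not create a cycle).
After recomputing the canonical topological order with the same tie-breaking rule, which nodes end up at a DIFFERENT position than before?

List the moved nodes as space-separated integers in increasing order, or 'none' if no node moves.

Old toposort: [3, 2, 4, 5, 0, 1]
Added edge 5->4
Recompute Kahn (smallest-id tiebreak):
  initial in-degrees: [2, 1, 1, 0, 3, 2]
  ready (indeg=0): [3]
  pop 3: indeg[2]->0; indeg[4]->2; indeg[5]->1 | ready=[2] | order so far=[3]
  pop 2: indeg[4]->1; indeg[5]->0 | ready=[5] | order so far=[3, 2]
  pop 5: indeg[0]->1; indeg[4]->0 | ready=[4] | order so far=[3, 2, 5]
  pop 4: indeg[0]->0 | ready=[0] | order so far=[3, 2, 5, 4]
  pop 0: indeg[1]->0 | ready=[1] | order so far=[3, 2, 5, 4, 0]
  pop 1: no out-edges | ready=[] | order so far=[3, 2, 5, 4, 0, 1]
New canonical toposort: [3, 2, 5, 4, 0, 1]
Compare positions:
  Node 0: index 4 -> 4 (same)
  Node 1: index 5 -> 5 (same)
  Node 2: index 1 -> 1 (same)
  Node 3: index 0 -> 0 (same)
  Node 4: index 2 -> 3 (moved)
  Node 5: index 3 -> 2 (moved)
Nodes that changed position: 4 5

Answer: 4 5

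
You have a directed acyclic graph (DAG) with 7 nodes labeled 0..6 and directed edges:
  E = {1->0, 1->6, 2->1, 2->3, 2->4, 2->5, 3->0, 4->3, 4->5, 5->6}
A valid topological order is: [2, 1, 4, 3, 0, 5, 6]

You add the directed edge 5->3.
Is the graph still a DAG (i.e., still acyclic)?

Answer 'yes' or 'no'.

Given toposort: [2, 1, 4, 3, 0, 5, 6]
Position of 5: index 5; position of 3: index 3
New edge 5->3: backward (u after v in old order)
Backward edge: old toposort is now invalid. Check if this creates a cycle.
Does 3 already reach 5? Reachable from 3: [0, 3]. NO -> still a DAG (reorder needed).
Still a DAG? yes

Answer: yes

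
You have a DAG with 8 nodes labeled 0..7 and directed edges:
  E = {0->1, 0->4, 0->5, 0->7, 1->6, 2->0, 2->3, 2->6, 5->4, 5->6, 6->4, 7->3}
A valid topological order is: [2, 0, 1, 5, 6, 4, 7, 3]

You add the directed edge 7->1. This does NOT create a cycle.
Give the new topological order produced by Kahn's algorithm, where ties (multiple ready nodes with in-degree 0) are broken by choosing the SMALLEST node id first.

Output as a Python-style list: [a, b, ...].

Answer: [2, 0, 5, 7, 1, 3, 6, 4]

Derivation:
Old toposort: [2, 0, 1, 5, 6, 4, 7, 3]
Added edge: 7->1
Position of 7 (6) > position of 1 (2). Must reorder: 7 must now come before 1.
Run Kahn's algorithm (break ties by smallest node id):
  initial in-degrees: [1, 2, 0, 2, 3, 1, 3, 1]
  ready (indeg=0): [2]
  pop 2: indeg[0]->0; indeg[3]->1; indeg[6]->2 | ready=[0] | order so far=[2]
  pop 0: indeg[1]->1; indeg[4]->2; indeg[5]->0; indeg[7]->0 | ready=[5, 7] | order so far=[2, 0]
  pop 5: indeg[4]->1; indeg[6]->1 | ready=[7] | order so far=[2, 0, 5]
  pop 7: indeg[1]->0; indeg[3]->0 | ready=[1, 3] | order so far=[2, 0, 5, 7]
  pop 1: indeg[6]->0 | ready=[3, 6] | order so far=[2, 0, 5, 7, 1]
  pop 3: no out-edges | ready=[6] | order so far=[2, 0, 5, 7, 1, 3]
  pop 6: indeg[4]->0 | ready=[4] | order so far=[2, 0, 5, 7, 1, 3, 6]
  pop 4: no out-edges | ready=[] | order so far=[2, 0, 5, 7, 1, 3, 6, 4]
  Result: [2, 0, 5, 7, 1, 3, 6, 4]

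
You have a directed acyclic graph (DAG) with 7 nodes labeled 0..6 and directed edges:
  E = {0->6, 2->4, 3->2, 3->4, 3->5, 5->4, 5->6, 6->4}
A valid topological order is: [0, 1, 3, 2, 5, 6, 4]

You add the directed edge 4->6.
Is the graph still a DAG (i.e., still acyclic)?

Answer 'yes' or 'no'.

Answer: no

Derivation:
Given toposort: [0, 1, 3, 2, 5, 6, 4]
Position of 4: index 6; position of 6: index 5
New edge 4->6: backward (u after v in old order)
Backward edge: old toposort is now invalid. Check if this creates a cycle.
Does 6 already reach 4? Reachable from 6: [4, 6]. YES -> cycle!
Still a DAG? no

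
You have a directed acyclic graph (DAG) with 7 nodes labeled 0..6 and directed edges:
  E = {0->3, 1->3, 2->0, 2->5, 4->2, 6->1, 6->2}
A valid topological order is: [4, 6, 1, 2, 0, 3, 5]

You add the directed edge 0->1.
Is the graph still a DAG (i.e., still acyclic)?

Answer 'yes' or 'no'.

Given toposort: [4, 6, 1, 2, 0, 3, 5]
Position of 0: index 4; position of 1: index 2
New edge 0->1: backward (u after v in old order)
Backward edge: old toposort is now invalid. Check if this creates a cycle.
Does 1 already reach 0? Reachable from 1: [1, 3]. NO -> still a DAG (reorder needed).
Still a DAG? yes

Answer: yes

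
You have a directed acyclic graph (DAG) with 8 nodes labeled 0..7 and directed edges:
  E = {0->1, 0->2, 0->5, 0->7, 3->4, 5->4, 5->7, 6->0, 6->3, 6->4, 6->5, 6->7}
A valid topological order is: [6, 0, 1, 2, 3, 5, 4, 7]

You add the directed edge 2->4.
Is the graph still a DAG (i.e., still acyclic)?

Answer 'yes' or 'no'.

Answer: yes

Derivation:
Given toposort: [6, 0, 1, 2, 3, 5, 4, 7]
Position of 2: index 3; position of 4: index 6
New edge 2->4: forward
Forward edge: respects the existing order. Still a DAG, same toposort still valid.
Still a DAG? yes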